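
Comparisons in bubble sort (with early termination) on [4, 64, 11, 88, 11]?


Algorithm: bubble sort (with early termination)
Input: [4, 64, 11, 88, 11]
Sorted: [4, 11, 11, 64, 88]

9


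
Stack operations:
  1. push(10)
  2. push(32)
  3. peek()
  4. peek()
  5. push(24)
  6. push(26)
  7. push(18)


push(10) -> [10]
push(32) -> [10, 32]
peek()->32
peek()->32
push(24) -> [10, 32, 24]
push(26) -> [10, 32, 24, 26]
push(18) -> [10, 32, 24, 26, 18]

Final stack: [10, 32, 24, 26, 18]


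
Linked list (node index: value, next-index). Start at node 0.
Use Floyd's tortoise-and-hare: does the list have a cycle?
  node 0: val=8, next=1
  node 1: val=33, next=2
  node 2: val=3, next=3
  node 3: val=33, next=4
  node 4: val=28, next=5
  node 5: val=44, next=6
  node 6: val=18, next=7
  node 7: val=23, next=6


Floyd's tortoise (slow, +1) and hare (fast, +2):
  init: slow=0, fast=0
  step 1: slow=1, fast=2
  step 2: slow=2, fast=4
  step 3: slow=3, fast=6
  step 4: slow=4, fast=6
  step 5: slow=5, fast=6
  step 6: slow=6, fast=6
  slow == fast at node 6: cycle detected

Cycle: yes


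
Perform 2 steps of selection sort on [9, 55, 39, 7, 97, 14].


Initial: [9, 55, 39, 7, 97, 14]
Step 1: min=7 at 3
  Swap: [7, 55, 39, 9, 97, 14]
Step 2: min=9 at 3
  Swap: [7, 9, 39, 55, 97, 14]

After 2 steps: [7, 9, 39, 55, 97, 14]


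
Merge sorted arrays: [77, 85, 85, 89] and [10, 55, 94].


Take 10 from B
Take 55 from B
Take 77 from A
Take 85 from A
Take 85 from A
Take 89 from A

Merged: [10, 55, 77, 85, 85, 89, 94]


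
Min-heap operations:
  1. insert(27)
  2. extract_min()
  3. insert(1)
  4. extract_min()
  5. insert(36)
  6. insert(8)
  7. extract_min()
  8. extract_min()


insert(27) -> [27]
extract_min()->27, []
insert(1) -> [1]
extract_min()->1, []
insert(36) -> [36]
insert(8) -> [8, 36]
extract_min()->8, [36]
extract_min()->36, []

Final heap: []


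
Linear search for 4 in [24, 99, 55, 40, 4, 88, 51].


i=0: 24!=4
i=1: 99!=4
i=2: 55!=4
i=3: 40!=4
i=4: 4==4 found!

Found at 4, 5 comps


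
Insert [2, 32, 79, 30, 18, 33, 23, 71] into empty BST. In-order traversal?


Insert 2: root
Insert 32: R from 2
Insert 79: R from 2 -> R from 32
Insert 30: R from 2 -> L from 32
Insert 18: R from 2 -> L from 32 -> L from 30
Insert 33: R from 2 -> R from 32 -> L from 79
Insert 23: R from 2 -> L from 32 -> L from 30 -> R from 18
Insert 71: R from 2 -> R from 32 -> L from 79 -> R from 33

In-order: [2, 18, 23, 30, 32, 33, 71, 79]


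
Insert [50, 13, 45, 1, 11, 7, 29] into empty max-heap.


Insert 50: [50]
Insert 13: [50, 13]
Insert 45: [50, 13, 45]
Insert 1: [50, 13, 45, 1]
Insert 11: [50, 13, 45, 1, 11]
Insert 7: [50, 13, 45, 1, 11, 7]
Insert 29: [50, 13, 45, 1, 11, 7, 29]

Final heap: [50, 13, 45, 1, 11, 7, 29]


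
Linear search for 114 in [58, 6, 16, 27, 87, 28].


i=0: 58!=114
i=1: 6!=114
i=2: 16!=114
i=3: 27!=114
i=4: 87!=114
i=5: 28!=114

Not found, 6 comps


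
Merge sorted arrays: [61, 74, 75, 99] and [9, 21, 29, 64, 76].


Take 9 from B
Take 21 from B
Take 29 from B
Take 61 from A
Take 64 from B
Take 74 from A
Take 75 from A
Take 76 from B

Merged: [9, 21, 29, 61, 64, 74, 75, 76, 99]


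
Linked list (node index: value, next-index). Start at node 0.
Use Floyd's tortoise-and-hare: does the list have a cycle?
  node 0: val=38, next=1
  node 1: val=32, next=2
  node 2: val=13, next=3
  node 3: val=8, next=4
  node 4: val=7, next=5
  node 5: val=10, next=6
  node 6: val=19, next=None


Floyd's tortoise (slow, +1) and hare (fast, +2):
  init: slow=0, fast=0
  step 1: slow=1, fast=2
  step 2: slow=2, fast=4
  step 3: slow=3, fast=6
  step 4: fast -> None, no cycle

Cycle: no


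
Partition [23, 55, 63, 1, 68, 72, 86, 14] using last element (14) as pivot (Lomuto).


Pivot: 14
  1 <= 14: swap -> [1, 55, 63, 23, 68, 72, 86, 14]
Place pivot at 1: [1, 14, 63, 23, 68, 72, 86, 55]

Partitioned: [1, 14, 63, 23, 68, 72, 86, 55]


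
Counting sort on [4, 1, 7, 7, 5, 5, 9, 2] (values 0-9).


Input: [4, 1, 7, 7, 5, 5, 9, 2]
Counts: [0, 1, 1, 0, 1, 2, 0, 2, 0, 1]

Sorted: [1, 2, 4, 5, 5, 7, 7, 9]


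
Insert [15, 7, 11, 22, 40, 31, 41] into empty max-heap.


Insert 15: [15]
Insert 7: [15, 7]
Insert 11: [15, 7, 11]
Insert 22: [22, 15, 11, 7]
Insert 40: [40, 22, 11, 7, 15]
Insert 31: [40, 22, 31, 7, 15, 11]
Insert 41: [41, 22, 40, 7, 15, 11, 31]

Final heap: [41, 22, 40, 7, 15, 11, 31]


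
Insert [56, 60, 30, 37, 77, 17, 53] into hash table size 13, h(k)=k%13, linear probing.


Insert 56: h=4 -> slot 4
Insert 60: h=8 -> slot 8
Insert 30: h=4, 1 probes -> slot 5
Insert 37: h=11 -> slot 11
Insert 77: h=12 -> slot 12
Insert 17: h=4, 2 probes -> slot 6
Insert 53: h=1 -> slot 1

Table: [None, 53, None, None, 56, 30, 17, None, 60, None, None, 37, 77]


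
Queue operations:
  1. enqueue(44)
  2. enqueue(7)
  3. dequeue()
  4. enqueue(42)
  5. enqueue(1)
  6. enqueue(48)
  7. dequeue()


enqueue(44) -> [44]
enqueue(7) -> [44, 7]
dequeue()->44, [7]
enqueue(42) -> [7, 42]
enqueue(1) -> [7, 42, 1]
enqueue(48) -> [7, 42, 1, 48]
dequeue()->7, [42, 1, 48]

Final queue: [42, 1, 48]


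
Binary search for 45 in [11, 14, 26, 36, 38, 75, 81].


Step 1: lo=0, hi=6, mid=3, val=36
Step 2: lo=4, hi=6, mid=5, val=75
Step 3: lo=4, hi=4, mid=4, val=38

Not found


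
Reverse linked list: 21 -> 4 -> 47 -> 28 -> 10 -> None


Step 1: curr=21, set curr.next=prev(None) | reversed so far: 21
Step 2: curr=4, set curr.next=prev(21) | reversed so far: 4 -> 21
Step 3: curr=47, set curr.next=prev(4) | reversed so far: 47 -> 4 -> 21
Step 4: curr=28, set curr.next=prev(47) | reversed so far: 28 -> 47 -> 4 -> 21
Step 5: curr=10, set curr.next=prev(28) | reversed so far: 10 -> 28 -> 47 -> 4 -> 21

10 -> 28 -> 47 -> 4 -> 21 -> None


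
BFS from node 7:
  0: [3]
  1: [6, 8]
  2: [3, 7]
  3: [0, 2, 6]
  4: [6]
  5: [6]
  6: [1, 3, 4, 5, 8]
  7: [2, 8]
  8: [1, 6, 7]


Visit 7, enqueue [2, 8]
Visit 2, enqueue [3]
Visit 8, enqueue [1, 6]
Visit 3, enqueue [0]
Visit 1, enqueue []
Visit 6, enqueue [4, 5]
Visit 0, enqueue []
Visit 4, enqueue []
Visit 5, enqueue []

BFS order: [7, 2, 8, 3, 1, 6, 0, 4, 5]


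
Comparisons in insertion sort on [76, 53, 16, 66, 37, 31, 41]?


Algorithm: insertion sort
Input: [76, 53, 16, 66, 37, 31, 41]
Sorted: [16, 31, 37, 41, 53, 66, 76]

18


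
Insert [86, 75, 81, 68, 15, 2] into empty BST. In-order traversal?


Insert 86: root
Insert 75: L from 86
Insert 81: L from 86 -> R from 75
Insert 68: L from 86 -> L from 75
Insert 15: L from 86 -> L from 75 -> L from 68
Insert 2: L from 86 -> L from 75 -> L from 68 -> L from 15

In-order: [2, 15, 68, 75, 81, 86]


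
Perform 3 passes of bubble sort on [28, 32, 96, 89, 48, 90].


Initial: [28, 32, 96, 89, 48, 90]
Pass 1: [28, 32, 89, 48, 90, 96] (3 swaps)
Pass 2: [28, 32, 48, 89, 90, 96] (1 swaps)
Pass 3: [28, 32, 48, 89, 90, 96] (0 swaps)

After 3 passes: [28, 32, 48, 89, 90, 96]


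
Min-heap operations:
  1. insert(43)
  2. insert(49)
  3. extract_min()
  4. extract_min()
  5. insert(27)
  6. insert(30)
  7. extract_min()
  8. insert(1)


insert(43) -> [43]
insert(49) -> [43, 49]
extract_min()->43, [49]
extract_min()->49, []
insert(27) -> [27]
insert(30) -> [27, 30]
extract_min()->27, [30]
insert(1) -> [1, 30]

Final heap: [1, 30]


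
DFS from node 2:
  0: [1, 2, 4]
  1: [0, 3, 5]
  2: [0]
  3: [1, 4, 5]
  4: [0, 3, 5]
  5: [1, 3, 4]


Visit 2, push [0]
Visit 0, push [4, 1]
Visit 1, push [5, 3]
Visit 3, push [5, 4]
Visit 4, push [5]
Visit 5, push []

DFS order: [2, 0, 1, 3, 4, 5]


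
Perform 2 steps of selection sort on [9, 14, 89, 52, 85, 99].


Initial: [9, 14, 89, 52, 85, 99]
Step 1: min=9 at 0
  Swap: [9, 14, 89, 52, 85, 99]
Step 2: min=14 at 1
  Swap: [9, 14, 89, 52, 85, 99]

After 2 steps: [9, 14, 89, 52, 85, 99]


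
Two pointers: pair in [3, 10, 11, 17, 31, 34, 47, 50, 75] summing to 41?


lo=0(3)+hi=8(75)=78
lo=0(3)+hi=7(50)=53
lo=0(3)+hi=6(47)=50
lo=0(3)+hi=5(34)=37
lo=1(10)+hi=5(34)=44
lo=1(10)+hi=4(31)=41

Yes: 10+31=41


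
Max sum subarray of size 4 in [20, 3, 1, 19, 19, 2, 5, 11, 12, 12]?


[0:4]: 43
[1:5]: 42
[2:6]: 41
[3:7]: 45
[4:8]: 37
[5:9]: 30
[6:10]: 40

Max: 45 at [3:7]


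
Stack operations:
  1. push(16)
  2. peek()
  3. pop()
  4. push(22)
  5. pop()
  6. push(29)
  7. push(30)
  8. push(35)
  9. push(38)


push(16) -> [16]
peek()->16
pop()->16, []
push(22) -> [22]
pop()->22, []
push(29) -> [29]
push(30) -> [29, 30]
push(35) -> [29, 30, 35]
push(38) -> [29, 30, 35, 38]

Final stack: [29, 30, 35, 38]


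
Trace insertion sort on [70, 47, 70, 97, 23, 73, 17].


Initial: [70, 47, 70, 97, 23, 73, 17]
Insert 47: [47, 70, 70, 97, 23, 73, 17]
Insert 70: [47, 70, 70, 97, 23, 73, 17]
Insert 97: [47, 70, 70, 97, 23, 73, 17]
Insert 23: [23, 47, 70, 70, 97, 73, 17]
Insert 73: [23, 47, 70, 70, 73, 97, 17]
Insert 17: [17, 23, 47, 70, 70, 73, 97]

Sorted: [17, 23, 47, 70, 70, 73, 97]


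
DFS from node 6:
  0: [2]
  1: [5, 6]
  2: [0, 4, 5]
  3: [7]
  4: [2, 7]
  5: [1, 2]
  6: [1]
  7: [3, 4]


Visit 6, push [1]
Visit 1, push [5]
Visit 5, push [2]
Visit 2, push [4, 0]
Visit 0, push []
Visit 4, push [7]
Visit 7, push [3]
Visit 3, push []

DFS order: [6, 1, 5, 2, 0, 4, 7, 3]


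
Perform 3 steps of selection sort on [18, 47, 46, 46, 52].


Initial: [18, 47, 46, 46, 52]
Step 1: min=18 at 0
  Swap: [18, 47, 46, 46, 52]
Step 2: min=46 at 2
  Swap: [18, 46, 47, 46, 52]
Step 3: min=46 at 3
  Swap: [18, 46, 46, 47, 52]

After 3 steps: [18, 46, 46, 47, 52]


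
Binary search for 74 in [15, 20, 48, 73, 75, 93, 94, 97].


Step 1: lo=0, hi=7, mid=3, val=73
Step 2: lo=4, hi=7, mid=5, val=93
Step 3: lo=4, hi=4, mid=4, val=75

Not found


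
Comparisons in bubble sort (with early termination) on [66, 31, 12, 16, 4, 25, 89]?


Algorithm: bubble sort (with early termination)
Input: [66, 31, 12, 16, 4, 25, 89]
Sorted: [4, 12, 16, 25, 31, 66, 89]

20


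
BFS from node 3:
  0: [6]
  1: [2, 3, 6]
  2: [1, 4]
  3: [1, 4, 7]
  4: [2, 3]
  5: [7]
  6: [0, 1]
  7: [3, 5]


Visit 3, enqueue [1, 4, 7]
Visit 1, enqueue [2, 6]
Visit 4, enqueue []
Visit 7, enqueue [5]
Visit 2, enqueue []
Visit 6, enqueue [0]
Visit 5, enqueue []
Visit 0, enqueue []

BFS order: [3, 1, 4, 7, 2, 6, 5, 0]


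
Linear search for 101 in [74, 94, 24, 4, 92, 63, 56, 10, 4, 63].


i=0: 74!=101
i=1: 94!=101
i=2: 24!=101
i=3: 4!=101
i=4: 92!=101
i=5: 63!=101
i=6: 56!=101
i=7: 10!=101
i=8: 4!=101
i=9: 63!=101

Not found, 10 comps


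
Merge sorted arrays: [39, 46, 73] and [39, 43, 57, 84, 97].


Take 39 from A
Take 39 from B
Take 43 from B
Take 46 from A
Take 57 from B
Take 73 from A

Merged: [39, 39, 43, 46, 57, 73, 84, 97]


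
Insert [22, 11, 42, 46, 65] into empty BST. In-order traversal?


Insert 22: root
Insert 11: L from 22
Insert 42: R from 22
Insert 46: R from 22 -> R from 42
Insert 65: R from 22 -> R from 42 -> R from 46

In-order: [11, 22, 42, 46, 65]


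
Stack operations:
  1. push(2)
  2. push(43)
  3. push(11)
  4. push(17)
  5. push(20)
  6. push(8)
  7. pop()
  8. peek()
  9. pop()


push(2) -> [2]
push(43) -> [2, 43]
push(11) -> [2, 43, 11]
push(17) -> [2, 43, 11, 17]
push(20) -> [2, 43, 11, 17, 20]
push(8) -> [2, 43, 11, 17, 20, 8]
pop()->8, [2, 43, 11, 17, 20]
peek()->20
pop()->20, [2, 43, 11, 17]

Final stack: [2, 43, 11, 17]


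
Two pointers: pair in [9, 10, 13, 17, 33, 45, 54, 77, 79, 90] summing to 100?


lo=0(9)+hi=9(90)=99
lo=1(10)+hi=9(90)=100

Yes: 10+90=100


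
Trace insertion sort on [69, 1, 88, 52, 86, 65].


Initial: [69, 1, 88, 52, 86, 65]
Insert 1: [1, 69, 88, 52, 86, 65]
Insert 88: [1, 69, 88, 52, 86, 65]
Insert 52: [1, 52, 69, 88, 86, 65]
Insert 86: [1, 52, 69, 86, 88, 65]
Insert 65: [1, 52, 65, 69, 86, 88]

Sorted: [1, 52, 65, 69, 86, 88]


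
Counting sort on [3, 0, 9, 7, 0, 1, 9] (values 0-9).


Input: [3, 0, 9, 7, 0, 1, 9]
Counts: [2, 1, 0, 1, 0, 0, 0, 1, 0, 2]

Sorted: [0, 0, 1, 3, 7, 9, 9]


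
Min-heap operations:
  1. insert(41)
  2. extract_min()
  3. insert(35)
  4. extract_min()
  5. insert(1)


insert(41) -> [41]
extract_min()->41, []
insert(35) -> [35]
extract_min()->35, []
insert(1) -> [1]

Final heap: [1]


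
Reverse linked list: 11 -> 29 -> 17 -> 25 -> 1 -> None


Step 1: curr=11, set curr.next=prev(None) | reversed so far: 11
Step 2: curr=29, set curr.next=prev(11) | reversed so far: 29 -> 11
Step 3: curr=17, set curr.next=prev(29) | reversed so far: 17 -> 29 -> 11
Step 4: curr=25, set curr.next=prev(17) | reversed so far: 25 -> 17 -> 29 -> 11
Step 5: curr=1, set curr.next=prev(25) | reversed so far: 1 -> 25 -> 17 -> 29 -> 11

1 -> 25 -> 17 -> 29 -> 11 -> None


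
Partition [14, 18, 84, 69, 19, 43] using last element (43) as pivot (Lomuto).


Pivot: 43
  14 <= 43: advance i (no swap)
  18 <= 43: advance i (no swap)
  19 <= 43: swap -> [14, 18, 19, 69, 84, 43]
Place pivot at 3: [14, 18, 19, 43, 84, 69]

Partitioned: [14, 18, 19, 43, 84, 69]


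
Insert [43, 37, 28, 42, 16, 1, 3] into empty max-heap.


Insert 43: [43]
Insert 37: [43, 37]
Insert 28: [43, 37, 28]
Insert 42: [43, 42, 28, 37]
Insert 16: [43, 42, 28, 37, 16]
Insert 1: [43, 42, 28, 37, 16, 1]
Insert 3: [43, 42, 28, 37, 16, 1, 3]

Final heap: [43, 42, 28, 37, 16, 1, 3]


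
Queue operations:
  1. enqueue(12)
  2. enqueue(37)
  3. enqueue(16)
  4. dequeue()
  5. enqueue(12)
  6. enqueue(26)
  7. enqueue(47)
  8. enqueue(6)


enqueue(12) -> [12]
enqueue(37) -> [12, 37]
enqueue(16) -> [12, 37, 16]
dequeue()->12, [37, 16]
enqueue(12) -> [37, 16, 12]
enqueue(26) -> [37, 16, 12, 26]
enqueue(47) -> [37, 16, 12, 26, 47]
enqueue(6) -> [37, 16, 12, 26, 47, 6]

Final queue: [37, 16, 12, 26, 47, 6]


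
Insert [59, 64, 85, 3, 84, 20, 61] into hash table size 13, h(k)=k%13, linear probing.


Insert 59: h=7 -> slot 7
Insert 64: h=12 -> slot 12
Insert 85: h=7, 1 probes -> slot 8
Insert 3: h=3 -> slot 3
Insert 84: h=6 -> slot 6
Insert 20: h=7, 2 probes -> slot 9
Insert 61: h=9, 1 probes -> slot 10

Table: [None, None, None, 3, None, None, 84, 59, 85, 20, 61, None, 64]


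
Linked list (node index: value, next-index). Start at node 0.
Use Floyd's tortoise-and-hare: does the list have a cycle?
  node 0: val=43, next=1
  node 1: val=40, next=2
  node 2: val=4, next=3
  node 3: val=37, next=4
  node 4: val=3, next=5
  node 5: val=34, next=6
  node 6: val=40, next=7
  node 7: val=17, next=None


Floyd's tortoise (slow, +1) and hare (fast, +2):
  init: slow=0, fast=0
  step 1: slow=1, fast=2
  step 2: slow=2, fast=4
  step 3: slow=3, fast=6
  step 4: fast 6->7->None, no cycle

Cycle: no


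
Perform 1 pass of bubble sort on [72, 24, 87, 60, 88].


Initial: [72, 24, 87, 60, 88]
Pass 1: [24, 72, 60, 87, 88] (2 swaps)

After 1 pass: [24, 72, 60, 87, 88]


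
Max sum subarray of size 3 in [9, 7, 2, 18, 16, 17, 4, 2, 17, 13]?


[0:3]: 18
[1:4]: 27
[2:5]: 36
[3:6]: 51
[4:7]: 37
[5:8]: 23
[6:9]: 23
[7:10]: 32

Max: 51 at [3:6]


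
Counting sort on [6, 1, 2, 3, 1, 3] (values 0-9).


Input: [6, 1, 2, 3, 1, 3]
Counts: [0, 2, 1, 2, 0, 0, 1, 0, 0, 0]

Sorted: [1, 1, 2, 3, 3, 6]


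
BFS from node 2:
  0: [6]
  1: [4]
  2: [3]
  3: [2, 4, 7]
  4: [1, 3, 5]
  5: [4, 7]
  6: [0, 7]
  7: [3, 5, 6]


Visit 2, enqueue [3]
Visit 3, enqueue [4, 7]
Visit 4, enqueue [1, 5]
Visit 7, enqueue [6]
Visit 1, enqueue []
Visit 5, enqueue []
Visit 6, enqueue [0]
Visit 0, enqueue []

BFS order: [2, 3, 4, 7, 1, 5, 6, 0]


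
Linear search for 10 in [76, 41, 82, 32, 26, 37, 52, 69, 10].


i=0: 76!=10
i=1: 41!=10
i=2: 82!=10
i=3: 32!=10
i=4: 26!=10
i=5: 37!=10
i=6: 52!=10
i=7: 69!=10
i=8: 10==10 found!

Found at 8, 9 comps


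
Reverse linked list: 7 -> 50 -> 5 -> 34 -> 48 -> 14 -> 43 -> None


Step 1: curr=7, set curr.next=prev(None) | reversed so far: 7
Step 2: curr=50, set curr.next=prev(7) | reversed so far: 50 -> 7
Step 3: curr=5, set curr.next=prev(50) | reversed so far: 5 -> 50 -> 7
Step 4: curr=34, set curr.next=prev(5) | reversed so far: 34 -> 5 -> 50 -> 7
Step 5: curr=48, set curr.next=prev(34) | reversed so far: 48 -> 34 -> 5 -> 50 -> 7
Step 6: curr=14, set curr.next=prev(48) | reversed so far: 14 -> 48 -> 34 -> 5 -> 50 -> 7
Step 7: curr=43, set curr.next=prev(14) | reversed so far: 43 -> 14 -> 48 -> 34 -> 5 -> 50 -> 7

43 -> 14 -> 48 -> 34 -> 5 -> 50 -> 7 -> None


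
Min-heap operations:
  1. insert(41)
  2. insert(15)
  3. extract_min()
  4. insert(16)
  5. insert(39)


insert(41) -> [41]
insert(15) -> [15, 41]
extract_min()->15, [41]
insert(16) -> [16, 41]
insert(39) -> [16, 41, 39]

Final heap: [16, 41, 39]


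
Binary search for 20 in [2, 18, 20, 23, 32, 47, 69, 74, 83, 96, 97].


Step 1: lo=0, hi=10, mid=5, val=47
Step 2: lo=0, hi=4, mid=2, val=20

Found at index 2


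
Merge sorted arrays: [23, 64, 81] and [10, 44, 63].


Take 10 from B
Take 23 from A
Take 44 from B
Take 63 from B

Merged: [10, 23, 44, 63, 64, 81]


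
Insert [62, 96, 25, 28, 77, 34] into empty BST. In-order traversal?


Insert 62: root
Insert 96: R from 62
Insert 25: L from 62
Insert 28: L from 62 -> R from 25
Insert 77: R from 62 -> L from 96
Insert 34: L from 62 -> R from 25 -> R from 28

In-order: [25, 28, 34, 62, 77, 96]


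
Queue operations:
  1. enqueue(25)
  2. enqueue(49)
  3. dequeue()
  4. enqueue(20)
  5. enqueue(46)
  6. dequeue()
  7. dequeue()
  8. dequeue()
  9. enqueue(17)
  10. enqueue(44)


enqueue(25) -> [25]
enqueue(49) -> [25, 49]
dequeue()->25, [49]
enqueue(20) -> [49, 20]
enqueue(46) -> [49, 20, 46]
dequeue()->49, [20, 46]
dequeue()->20, [46]
dequeue()->46, []
enqueue(17) -> [17]
enqueue(44) -> [17, 44]

Final queue: [17, 44]


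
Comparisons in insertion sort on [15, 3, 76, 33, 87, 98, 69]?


Algorithm: insertion sort
Input: [15, 3, 76, 33, 87, 98, 69]
Sorted: [3, 15, 33, 69, 76, 87, 98]

10


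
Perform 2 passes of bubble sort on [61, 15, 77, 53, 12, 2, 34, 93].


Initial: [61, 15, 77, 53, 12, 2, 34, 93]
Pass 1: [15, 61, 53, 12, 2, 34, 77, 93] (5 swaps)
Pass 2: [15, 53, 12, 2, 34, 61, 77, 93] (4 swaps)

After 2 passes: [15, 53, 12, 2, 34, 61, 77, 93]


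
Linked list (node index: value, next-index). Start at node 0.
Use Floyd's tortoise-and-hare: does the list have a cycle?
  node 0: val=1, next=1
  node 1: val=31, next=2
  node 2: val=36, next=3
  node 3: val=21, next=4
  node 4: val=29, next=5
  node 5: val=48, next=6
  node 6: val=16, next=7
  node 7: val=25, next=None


Floyd's tortoise (slow, +1) and hare (fast, +2):
  init: slow=0, fast=0
  step 1: slow=1, fast=2
  step 2: slow=2, fast=4
  step 3: slow=3, fast=6
  step 4: fast 6->7->None, no cycle

Cycle: no


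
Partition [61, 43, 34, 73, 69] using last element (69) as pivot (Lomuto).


Pivot: 69
  61 <= 69: advance i (no swap)
  43 <= 69: advance i (no swap)
  34 <= 69: advance i (no swap)
Place pivot at 3: [61, 43, 34, 69, 73]

Partitioned: [61, 43, 34, 69, 73]


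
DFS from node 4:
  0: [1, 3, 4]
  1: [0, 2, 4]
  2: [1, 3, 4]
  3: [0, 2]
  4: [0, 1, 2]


Visit 4, push [2, 1, 0]
Visit 0, push [3, 1]
Visit 1, push [2]
Visit 2, push [3]
Visit 3, push []

DFS order: [4, 0, 1, 2, 3]


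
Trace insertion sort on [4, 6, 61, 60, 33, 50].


Initial: [4, 6, 61, 60, 33, 50]
Insert 6: [4, 6, 61, 60, 33, 50]
Insert 61: [4, 6, 61, 60, 33, 50]
Insert 60: [4, 6, 60, 61, 33, 50]
Insert 33: [4, 6, 33, 60, 61, 50]
Insert 50: [4, 6, 33, 50, 60, 61]

Sorted: [4, 6, 33, 50, 60, 61]


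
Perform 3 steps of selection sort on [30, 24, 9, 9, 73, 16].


Initial: [30, 24, 9, 9, 73, 16]
Step 1: min=9 at 2
  Swap: [9, 24, 30, 9, 73, 16]
Step 2: min=9 at 3
  Swap: [9, 9, 30, 24, 73, 16]
Step 3: min=16 at 5
  Swap: [9, 9, 16, 24, 73, 30]

After 3 steps: [9, 9, 16, 24, 73, 30]


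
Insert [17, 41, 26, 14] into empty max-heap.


Insert 17: [17]
Insert 41: [41, 17]
Insert 26: [41, 17, 26]
Insert 14: [41, 17, 26, 14]

Final heap: [41, 17, 26, 14]


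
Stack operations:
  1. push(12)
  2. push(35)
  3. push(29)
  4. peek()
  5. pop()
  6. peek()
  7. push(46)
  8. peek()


push(12) -> [12]
push(35) -> [12, 35]
push(29) -> [12, 35, 29]
peek()->29
pop()->29, [12, 35]
peek()->35
push(46) -> [12, 35, 46]
peek()->46

Final stack: [12, 35, 46]


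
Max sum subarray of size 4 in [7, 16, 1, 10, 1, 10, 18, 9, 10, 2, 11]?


[0:4]: 34
[1:5]: 28
[2:6]: 22
[3:7]: 39
[4:8]: 38
[5:9]: 47
[6:10]: 39
[7:11]: 32

Max: 47 at [5:9]


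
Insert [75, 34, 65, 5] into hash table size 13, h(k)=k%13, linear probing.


Insert 75: h=10 -> slot 10
Insert 34: h=8 -> slot 8
Insert 65: h=0 -> slot 0
Insert 5: h=5 -> slot 5

Table: [65, None, None, None, None, 5, None, None, 34, None, 75, None, None]


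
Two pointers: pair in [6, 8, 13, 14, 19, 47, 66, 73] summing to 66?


lo=0(6)+hi=7(73)=79
lo=0(6)+hi=6(66)=72
lo=0(6)+hi=5(47)=53
lo=1(8)+hi=5(47)=55
lo=2(13)+hi=5(47)=60
lo=3(14)+hi=5(47)=61
lo=4(19)+hi=5(47)=66

Yes: 19+47=66


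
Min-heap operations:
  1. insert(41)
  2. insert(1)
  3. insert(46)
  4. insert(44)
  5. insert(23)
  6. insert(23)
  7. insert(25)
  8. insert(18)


insert(41) -> [41]
insert(1) -> [1, 41]
insert(46) -> [1, 41, 46]
insert(44) -> [1, 41, 46, 44]
insert(23) -> [1, 23, 46, 44, 41]
insert(23) -> [1, 23, 23, 44, 41, 46]
insert(25) -> [1, 23, 23, 44, 41, 46, 25]
insert(18) -> [1, 18, 23, 23, 41, 46, 25, 44]

Final heap: [1, 18, 23, 23, 41, 46, 25, 44]


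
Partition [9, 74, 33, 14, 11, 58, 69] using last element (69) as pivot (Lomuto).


Pivot: 69
  9 <= 69: advance i (no swap)
  33 <= 69: swap -> [9, 33, 74, 14, 11, 58, 69]
  14 <= 69: swap -> [9, 33, 14, 74, 11, 58, 69]
  11 <= 69: swap -> [9, 33, 14, 11, 74, 58, 69]
  58 <= 69: swap -> [9, 33, 14, 11, 58, 74, 69]
Place pivot at 5: [9, 33, 14, 11, 58, 69, 74]

Partitioned: [9, 33, 14, 11, 58, 69, 74]


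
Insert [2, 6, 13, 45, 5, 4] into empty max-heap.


Insert 2: [2]
Insert 6: [6, 2]
Insert 13: [13, 2, 6]
Insert 45: [45, 13, 6, 2]
Insert 5: [45, 13, 6, 2, 5]
Insert 4: [45, 13, 6, 2, 5, 4]

Final heap: [45, 13, 6, 2, 5, 4]


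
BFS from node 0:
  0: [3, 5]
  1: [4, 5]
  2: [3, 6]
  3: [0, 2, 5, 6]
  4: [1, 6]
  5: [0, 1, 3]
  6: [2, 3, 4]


Visit 0, enqueue [3, 5]
Visit 3, enqueue [2, 6]
Visit 5, enqueue [1]
Visit 2, enqueue []
Visit 6, enqueue [4]
Visit 1, enqueue []
Visit 4, enqueue []

BFS order: [0, 3, 5, 2, 6, 1, 4]


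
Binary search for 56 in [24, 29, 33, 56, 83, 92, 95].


Step 1: lo=0, hi=6, mid=3, val=56

Found at index 3


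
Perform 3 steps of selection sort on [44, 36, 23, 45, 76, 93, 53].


Initial: [44, 36, 23, 45, 76, 93, 53]
Step 1: min=23 at 2
  Swap: [23, 36, 44, 45, 76, 93, 53]
Step 2: min=36 at 1
  Swap: [23, 36, 44, 45, 76, 93, 53]
Step 3: min=44 at 2
  Swap: [23, 36, 44, 45, 76, 93, 53]

After 3 steps: [23, 36, 44, 45, 76, 93, 53]


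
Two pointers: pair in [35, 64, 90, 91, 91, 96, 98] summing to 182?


lo=0(35)+hi=6(98)=133
lo=1(64)+hi=6(98)=162
lo=2(90)+hi=6(98)=188
lo=2(90)+hi=5(96)=186
lo=2(90)+hi=4(91)=181
lo=3(91)+hi=4(91)=182

Yes: 91+91=182


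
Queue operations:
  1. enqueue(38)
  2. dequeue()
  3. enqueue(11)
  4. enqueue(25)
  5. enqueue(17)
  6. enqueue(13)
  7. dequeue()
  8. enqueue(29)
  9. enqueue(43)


enqueue(38) -> [38]
dequeue()->38, []
enqueue(11) -> [11]
enqueue(25) -> [11, 25]
enqueue(17) -> [11, 25, 17]
enqueue(13) -> [11, 25, 17, 13]
dequeue()->11, [25, 17, 13]
enqueue(29) -> [25, 17, 13, 29]
enqueue(43) -> [25, 17, 13, 29, 43]

Final queue: [25, 17, 13, 29, 43]


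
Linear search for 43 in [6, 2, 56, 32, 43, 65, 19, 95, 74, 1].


i=0: 6!=43
i=1: 2!=43
i=2: 56!=43
i=3: 32!=43
i=4: 43==43 found!

Found at 4, 5 comps


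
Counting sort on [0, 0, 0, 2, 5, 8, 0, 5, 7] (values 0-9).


Input: [0, 0, 0, 2, 5, 8, 0, 5, 7]
Counts: [4, 0, 1, 0, 0, 2, 0, 1, 1, 0]

Sorted: [0, 0, 0, 0, 2, 5, 5, 7, 8]


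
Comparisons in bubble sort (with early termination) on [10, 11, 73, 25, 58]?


Algorithm: bubble sort (with early termination)
Input: [10, 11, 73, 25, 58]
Sorted: [10, 11, 25, 58, 73]

7


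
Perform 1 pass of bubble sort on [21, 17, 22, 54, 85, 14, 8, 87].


Initial: [21, 17, 22, 54, 85, 14, 8, 87]
Pass 1: [17, 21, 22, 54, 14, 8, 85, 87] (3 swaps)

After 1 pass: [17, 21, 22, 54, 14, 8, 85, 87]


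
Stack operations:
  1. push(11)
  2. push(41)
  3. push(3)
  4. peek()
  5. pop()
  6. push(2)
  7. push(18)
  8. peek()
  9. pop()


push(11) -> [11]
push(41) -> [11, 41]
push(3) -> [11, 41, 3]
peek()->3
pop()->3, [11, 41]
push(2) -> [11, 41, 2]
push(18) -> [11, 41, 2, 18]
peek()->18
pop()->18, [11, 41, 2]

Final stack: [11, 41, 2]


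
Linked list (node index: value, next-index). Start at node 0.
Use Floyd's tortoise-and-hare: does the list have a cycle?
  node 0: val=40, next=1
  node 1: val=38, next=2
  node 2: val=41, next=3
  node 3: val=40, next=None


Floyd's tortoise (slow, +1) and hare (fast, +2):
  init: slow=0, fast=0
  step 1: slow=1, fast=2
  step 2: fast 2->3->None, no cycle

Cycle: no


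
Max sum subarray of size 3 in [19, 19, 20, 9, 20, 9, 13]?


[0:3]: 58
[1:4]: 48
[2:5]: 49
[3:6]: 38
[4:7]: 42

Max: 58 at [0:3]


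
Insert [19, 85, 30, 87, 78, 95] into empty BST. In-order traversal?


Insert 19: root
Insert 85: R from 19
Insert 30: R from 19 -> L from 85
Insert 87: R from 19 -> R from 85
Insert 78: R from 19 -> L from 85 -> R from 30
Insert 95: R from 19 -> R from 85 -> R from 87

In-order: [19, 30, 78, 85, 87, 95]


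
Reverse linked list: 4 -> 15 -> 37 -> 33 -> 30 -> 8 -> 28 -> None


Step 1: curr=4, set curr.next=prev(None) | reversed so far: 4
Step 2: curr=15, set curr.next=prev(4) | reversed so far: 15 -> 4
Step 3: curr=37, set curr.next=prev(15) | reversed so far: 37 -> 15 -> 4
Step 4: curr=33, set curr.next=prev(37) | reversed so far: 33 -> 37 -> 15 -> 4
Step 5: curr=30, set curr.next=prev(33) | reversed so far: 30 -> 33 -> 37 -> 15 -> 4
Step 6: curr=8, set curr.next=prev(30) | reversed so far: 8 -> 30 -> 33 -> 37 -> 15 -> 4
Step 7: curr=28, set curr.next=prev(8) | reversed so far: 28 -> 8 -> 30 -> 33 -> 37 -> 15 -> 4

28 -> 8 -> 30 -> 33 -> 37 -> 15 -> 4 -> None


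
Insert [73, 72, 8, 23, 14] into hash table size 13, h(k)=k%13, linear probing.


Insert 73: h=8 -> slot 8
Insert 72: h=7 -> slot 7
Insert 8: h=8, 1 probes -> slot 9
Insert 23: h=10 -> slot 10
Insert 14: h=1 -> slot 1

Table: [None, 14, None, None, None, None, None, 72, 73, 8, 23, None, None]


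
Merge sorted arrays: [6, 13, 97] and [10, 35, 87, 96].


Take 6 from A
Take 10 from B
Take 13 from A
Take 35 from B
Take 87 from B
Take 96 from B

Merged: [6, 10, 13, 35, 87, 96, 97]


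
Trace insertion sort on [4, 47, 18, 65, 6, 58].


Initial: [4, 47, 18, 65, 6, 58]
Insert 47: [4, 47, 18, 65, 6, 58]
Insert 18: [4, 18, 47, 65, 6, 58]
Insert 65: [4, 18, 47, 65, 6, 58]
Insert 6: [4, 6, 18, 47, 65, 58]
Insert 58: [4, 6, 18, 47, 58, 65]

Sorted: [4, 6, 18, 47, 58, 65]


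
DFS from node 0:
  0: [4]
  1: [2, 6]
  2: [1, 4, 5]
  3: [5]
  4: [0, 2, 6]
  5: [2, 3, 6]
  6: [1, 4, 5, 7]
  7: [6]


Visit 0, push [4]
Visit 4, push [6, 2]
Visit 2, push [5, 1]
Visit 1, push [6]
Visit 6, push [7, 5]
Visit 5, push [3]
Visit 3, push []
Visit 7, push []

DFS order: [0, 4, 2, 1, 6, 5, 3, 7]


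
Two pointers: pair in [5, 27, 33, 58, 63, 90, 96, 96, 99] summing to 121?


lo=0(5)+hi=8(99)=104
lo=1(27)+hi=8(99)=126
lo=1(27)+hi=7(96)=123
lo=1(27)+hi=6(96)=123
lo=1(27)+hi=5(90)=117
lo=2(33)+hi=5(90)=123
lo=2(33)+hi=4(63)=96
lo=3(58)+hi=4(63)=121

Yes: 58+63=121


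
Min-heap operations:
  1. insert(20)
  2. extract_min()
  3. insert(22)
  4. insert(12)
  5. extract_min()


insert(20) -> [20]
extract_min()->20, []
insert(22) -> [22]
insert(12) -> [12, 22]
extract_min()->12, [22]

Final heap: [22]


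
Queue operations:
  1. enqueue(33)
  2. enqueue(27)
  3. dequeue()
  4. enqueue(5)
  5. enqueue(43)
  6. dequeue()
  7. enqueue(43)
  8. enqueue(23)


enqueue(33) -> [33]
enqueue(27) -> [33, 27]
dequeue()->33, [27]
enqueue(5) -> [27, 5]
enqueue(43) -> [27, 5, 43]
dequeue()->27, [5, 43]
enqueue(43) -> [5, 43, 43]
enqueue(23) -> [5, 43, 43, 23]

Final queue: [5, 43, 43, 23]


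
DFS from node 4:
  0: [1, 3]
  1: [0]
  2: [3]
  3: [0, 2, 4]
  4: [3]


Visit 4, push [3]
Visit 3, push [2, 0]
Visit 0, push [1]
Visit 1, push []
Visit 2, push []

DFS order: [4, 3, 0, 1, 2]


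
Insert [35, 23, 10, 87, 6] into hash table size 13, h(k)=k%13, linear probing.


Insert 35: h=9 -> slot 9
Insert 23: h=10 -> slot 10
Insert 10: h=10, 1 probes -> slot 11
Insert 87: h=9, 3 probes -> slot 12
Insert 6: h=6 -> slot 6

Table: [None, None, None, None, None, None, 6, None, None, 35, 23, 10, 87]


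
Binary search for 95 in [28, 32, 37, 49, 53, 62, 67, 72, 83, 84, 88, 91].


Step 1: lo=0, hi=11, mid=5, val=62
Step 2: lo=6, hi=11, mid=8, val=83
Step 3: lo=9, hi=11, mid=10, val=88
Step 4: lo=11, hi=11, mid=11, val=91

Not found


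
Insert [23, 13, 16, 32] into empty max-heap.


Insert 23: [23]
Insert 13: [23, 13]
Insert 16: [23, 13, 16]
Insert 32: [32, 23, 16, 13]

Final heap: [32, 23, 16, 13]


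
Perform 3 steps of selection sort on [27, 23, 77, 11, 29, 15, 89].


Initial: [27, 23, 77, 11, 29, 15, 89]
Step 1: min=11 at 3
  Swap: [11, 23, 77, 27, 29, 15, 89]
Step 2: min=15 at 5
  Swap: [11, 15, 77, 27, 29, 23, 89]
Step 3: min=23 at 5
  Swap: [11, 15, 23, 27, 29, 77, 89]

After 3 steps: [11, 15, 23, 27, 29, 77, 89]


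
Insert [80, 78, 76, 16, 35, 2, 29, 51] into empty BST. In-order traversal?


Insert 80: root
Insert 78: L from 80
Insert 76: L from 80 -> L from 78
Insert 16: L from 80 -> L from 78 -> L from 76
Insert 35: L from 80 -> L from 78 -> L from 76 -> R from 16
Insert 2: L from 80 -> L from 78 -> L from 76 -> L from 16
Insert 29: L from 80 -> L from 78 -> L from 76 -> R from 16 -> L from 35
Insert 51: L from 80 -> L from 78 -> L from 76 -> R from 16 -> R from 35

In-order: [2, 16, 29, 35, 51, 76, 78, 80]


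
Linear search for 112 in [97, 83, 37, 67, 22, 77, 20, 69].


i=0: 97!=112
i=1: 83!=112
i=2: 37!=112
i=3: 67!=112
i=4: 22!=112
i=5: 77!=112
i=6: 20!=112
i=7: 69!=112

Not found, 8 comps


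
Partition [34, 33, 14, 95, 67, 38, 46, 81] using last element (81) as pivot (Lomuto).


Pivot: 81
  34 <= 81: advance i (no swap)
  33 <= 81: advance i (no swap)
  14 <= 81: advance i (no swap)
  67 <= 81: swap -> [34, 33, 14, 67, 95, 38, 46, 81]
  38 <= 81: swap -> [34, 33, 14, 67, 38, 95, 46, 81]
  46 <= 81: swap -> [34, 33, 14, 67, 38, 46, 95, 81]
Place pivot at 6: [34, 33, 14, 67, 38, 46, 81, 95]

Partitioned: [34, 33, 14, 67, 38, 46, 81, 95]


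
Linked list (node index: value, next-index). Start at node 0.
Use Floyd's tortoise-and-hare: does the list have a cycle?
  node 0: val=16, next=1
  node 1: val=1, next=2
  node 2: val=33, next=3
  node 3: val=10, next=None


Floyd's tortoise (slow, +1) and hare (fast, +2):
  init: slow=0, fast=0
  step 1: slow=1, fast=2
  step 2: fast 2->3->None, no cycle

Cycle: no


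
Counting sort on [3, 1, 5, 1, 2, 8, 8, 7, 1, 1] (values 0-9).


Input: [3, 1, 5, 1, 2, 8, 8, 7, 1, 1]
Counts: [0, 4, 1, 1, 0, 1, 0, 1, 2, 0]

Sorted: [1, 1, 1, 1, 2, 3, 5, 7, 8, 8]


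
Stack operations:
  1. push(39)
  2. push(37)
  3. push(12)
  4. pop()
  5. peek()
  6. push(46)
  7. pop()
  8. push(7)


push(39) -> [39]
push(37) -> [39, 37]
push(12) -> [39, 37, 12]
pop()->12, [39, 37]
peek()->37
push(46) -> [39, 37, 46]
pop()->46, [39, 37]
push(7) -> [39, 37, 7]

Final stack: [39, 37, 7]


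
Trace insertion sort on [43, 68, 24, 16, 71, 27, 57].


Initial: [43, 68, 24, 16, 71, 27, 57]
Insert 68: [43, 68, 24, 16, 71, 27, 57]
Insert 24: [24, 43, 68, 16, 71, 27, 57]
Insert 16: [16, 24, 43, 68, 71, 27, 57]
Insert 71: [16, 24, 43, 68, 71, 27, 57]
Insert 27: [16, 24, 27, 43, 68, 71, 57]
Insert 57: [16, 24, 27, 43, 57, 68, 71]

Sorted: [16, 24, 27, 43, 57, 68, 71]


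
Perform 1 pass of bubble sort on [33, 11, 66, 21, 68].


Initial: [33, 11, 66, 21, 68]
Pass 1: [11, 33, 21, 66, 68] (2 swaps)

After 1 pass: [11, 33, 21, 66, 68]


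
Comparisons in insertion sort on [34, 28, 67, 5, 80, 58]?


Algorithm: insertion sort
Input: [34, 28, 67, 5, 80, 58]
Sorted: [5, 28, 34, 58, 67, 80]

9


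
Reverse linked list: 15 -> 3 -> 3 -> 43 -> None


Step 1: curr=15, set curr.next=prev(None) | reversed so far: 15
Step 2: curr=3, set curr.next=prev(15) | reversed so far: 3 -> 15
Step 3: curr=3, set curr.next=prev(3) | reversed so far: 3 -> 3 -> 15
Step 4: curr=43, set curr.next=prev(3) | reversed so far: 43 -> 3 -> 3 -> 15

43 -> 3 -> 3 -> 15 -> None


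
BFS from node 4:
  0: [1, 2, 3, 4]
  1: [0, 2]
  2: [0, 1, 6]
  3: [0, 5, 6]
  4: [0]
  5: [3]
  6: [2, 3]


Visit 4, enqueue [0]
Visit 0, enqueue [1, 2, 3]
Visit 1, enqueue []
Visit 2, enqueue [6]
Visit 3, enqueue [5]
Visit 6, enqueue []
Visit 5, enqueue []

BFS order: [4, 0, 1, 2, 3, 6, 5]


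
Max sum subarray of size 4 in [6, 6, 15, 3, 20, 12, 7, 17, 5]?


[0:4]: 30
[1:5]: 44
[2:6]: 50
[3:7]: 42
[4:8]: 56
[5:9]: 41

Max: 56 at [4:8]


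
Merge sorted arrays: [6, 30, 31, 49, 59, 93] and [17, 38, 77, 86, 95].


Take 6 from A
Take 17 from B
Take 30 from A
Take 31 from A
Take 38 from B
Take 49 from A
Take 59 from A
Take 77 from B
Take 86 from B
Take 93 from A

Merged: [6, 17, 30, 31, 38, 49, 59, 77, 86, 93, 95]


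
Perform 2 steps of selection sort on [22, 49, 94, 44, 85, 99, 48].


Initial: [22, 49, 94, 44, 85, 99, 48]
Step 1: min=22 at 0
  Swap: [22, 49, 94, 44, 85, 99, 48]
Step 2: min=44 at 3
  Swap: [22, 44, 94, 49, 85, 99, 48]

After 2 steps: [22, 44, 94, 49, 85, 99, 48]


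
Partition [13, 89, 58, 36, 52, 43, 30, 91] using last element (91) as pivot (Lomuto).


Pivot: 91
  13 <= 91: advance i (no swap)
  89 <= 91: advance i (no swap)
  58 <= 91: advance i (no swap)
  36 <= 91: advance i (no swap)
  52 <= 91: advance i (no swap)
  43 <= 91: advance i (no swap)
  30 <= 91: advance i (no swap)
Place pivot at 7: [13, 89, 58, 36, 52, 43, 30, 91]

Partitioned: [13, 89, 58, 36, 52, 43, 30, 91]


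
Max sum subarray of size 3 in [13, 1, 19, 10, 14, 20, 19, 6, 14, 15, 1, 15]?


[0:3]: 33
[1:4]: 30
[2:5]: 43
[3:6]: 44
[4:7]: 53
[5:8]: 45
[6:9]: 39
[7:10]: 35
[8:11]: 30
[9:12]: 31

Max: 53 at [4:7]


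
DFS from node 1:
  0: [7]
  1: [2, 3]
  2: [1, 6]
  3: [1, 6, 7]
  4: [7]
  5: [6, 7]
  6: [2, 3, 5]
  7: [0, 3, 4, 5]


Visit 1, push [3, 2]
Visit 2, push [6]
Visit 6, push [5, 3]
Visit 3, push [7]
Visit 7, push [5, 4, 0]
Visit 0, push []
Visit 4, push []
Visit 5, push []

DFS order: [1, 2, 6, 3, 7, 0, 4, 5]


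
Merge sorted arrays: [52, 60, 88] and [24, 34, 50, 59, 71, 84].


Take 24 from B
Take 34 from B
Take 50 from B
Take 52 from A
Take 59 from B
Take 60 from A
Take 71 from B
Take 84 from B

Merged: [24, 34, 50, 52, 59, 60, 71, 84, 88]


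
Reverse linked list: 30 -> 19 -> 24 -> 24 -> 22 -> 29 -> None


Step 1: curr=30, set curr.next=prev(None) | reversed so far: 30
Step 2: curr=19, set curr.next=prev(30) | reversed so far: 19 -> 30
Step 3: curr=24, set curr.next=prev(19) | reversed so far: 24 -> 19 -> 30
Step 4: curr=24, set curr.next=prev(24) | reversed so far: 24 -> 24 -> 19 -> 30
Step 5: curr=22, set curr.next=prev(24) | reversed so far: 22 -> 24 -> 24 -> 19 -> 30
Step 6: curr=29, set curr.next=prev(22) | reversed so far: 29 -> 22 -> 24 -> 24 -> 19 -> 30

29 -> 22 -> 24 -> 24 -> 19 -> 30 -> None


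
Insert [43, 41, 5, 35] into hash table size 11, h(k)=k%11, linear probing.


Insert 43: h=10 -> slot 10
Insert 41: h=8 -> slot 8
Insert 5: h=5 -> slot 5
Insert 35: h=2 -> slot 2

Table: [None, None, 35, None, None, 5, None, None, 41, None, 43]


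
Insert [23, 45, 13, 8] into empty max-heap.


Insert 23: [23]
Insert 45: [45, 23]
Insert 13: [45, 23, 13]
Insert 8: [45, 23, 13, 8]

Final heap: [45, 23, 13, 8]


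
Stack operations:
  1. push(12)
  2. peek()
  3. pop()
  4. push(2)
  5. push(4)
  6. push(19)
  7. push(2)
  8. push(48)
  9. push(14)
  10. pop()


push(12) -> [12]
peek()->12
pop()->12, []
push(2) -> [2]
push(4) -> [2, 4]
push(19) -> [2, 4, 19]
push(2) -> [2, 4, 19, 2]
push(48) -> [2, 4, 19, 2, 48]
push(14) -> [2, 4, 19, 2, 48, 14]
pop()->14, [2, 4, 19, 2, 48]

Final stack: [2, 4, 19, 2, 48]


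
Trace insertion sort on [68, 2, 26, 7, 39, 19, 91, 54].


Initial: [68, 2, 26, 7, 39, 19, 91, 54]
Insert 2: [2, 68, 26, 7, 39, 19, 91, 54]
Insert 26: [2, 26, 68, 7, 39, 19, 91, 54]
Insert 7: [2, 7, 26, 68, 39, 19, 91, 54]
Insert 39: [2, 7, 26, 39, 68, 19, 91, 54]
Insert 19: [2, 7, 19, 26, 39, 68, 91, 54]
Insert 91: [2, 7, 19, 26, 39, 68, 91, 54]
Insert 54: [2, 7, 19, 26, 39, 54, 68, 91]

Sorted: [2, 7, 19, 26, 39, 54, 68, 91]


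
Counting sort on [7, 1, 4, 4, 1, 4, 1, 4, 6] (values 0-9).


Input: [7, 1, 4, 4, 1, 4, 1, 4, 6]
Counts: [0, 3, 0, 0, 4, 0, 1, 1, 0, 0]

Sorted: [1, 1, 1, 4, 4, 4, 4, 6, 7]


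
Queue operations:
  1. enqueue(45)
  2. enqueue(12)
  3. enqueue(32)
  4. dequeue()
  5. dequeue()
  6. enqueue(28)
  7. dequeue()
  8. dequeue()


enqueue(45) -> [45]
enqueue(12) -> [45, 12]
enqueue(32) -> [45, 12, 32]
dequeue()->45, [12, 32]
dequeue()->12, [32]
enqueue(28) -> [32, 28]
dequeue()->32, [28]
dequeue()->28, []

Final queue: []


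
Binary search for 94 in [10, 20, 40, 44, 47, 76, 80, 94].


Step 1: lo=0, hi=7, mid=3, val=44
Step 2: lo=4, hi=7, mid=5, val=76
Step 3: lo=6, hi=7, mid=6, val=80
Step 4: lo=7, hi=7, mid=7, val=94

Found at index 7


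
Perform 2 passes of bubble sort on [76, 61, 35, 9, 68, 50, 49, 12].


Initial: [76, 61, 35, 9, 68, 50, 49, 12]
Pass 1: [61, 35, 9, 68, 50, 49, 12, 76] (7 swaps)
Pass 2: [35, 9, 61, 50, 49, 12, 68, 76] (5 swaps)

After 2 passes: [35, 9, 61, 50, 49, 12, 68, 76]


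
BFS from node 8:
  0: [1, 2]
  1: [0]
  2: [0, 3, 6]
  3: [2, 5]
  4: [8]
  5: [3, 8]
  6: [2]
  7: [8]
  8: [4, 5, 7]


Visit 8, enqueue [4, 5, 7]
Visit 4, enqueue []
Visit 5, enqueue [3]
Visit 7, enqueue []
Visit 3, enqueue [2]
Visit 2, enqueue [0, 6]
Visit 0, enqueue [1]
Visit 6, enqueue []
Visit 1, enqueue []

BFS order: [8, 4, 5, 7, 3, 2, 0, 6, 1]


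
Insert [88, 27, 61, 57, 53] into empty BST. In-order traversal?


Insert 88: root
Insert 27: L from 88
Insert 61: L from 88 -> R from 27
Insert 57: L from 88 -> R from 27 -> L from 61
Insert 53: L from 88 -> R from 27 -> L from 61 -> L from 57

In-order: [27, 53, 57, 61, 88]


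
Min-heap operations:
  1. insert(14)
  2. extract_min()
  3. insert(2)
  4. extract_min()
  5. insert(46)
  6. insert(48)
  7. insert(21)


insert(14) -> [14]
extract_min()->14, []
insert(2) -> [2]
extract_min()->2, []
insert(46) -> [46]
insert(48) -> [46, 48]
insert(21) -> [21, 48, 46]

Final heap: [21, 48, 46]


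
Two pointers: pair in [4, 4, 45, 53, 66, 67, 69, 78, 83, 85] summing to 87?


lo=0(4)+hi=9(85)=89
lo=0(4)+hi=8(83)=87

Yes: 4+83=87


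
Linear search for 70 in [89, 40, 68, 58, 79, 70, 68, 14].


i=0: 89!=70
i=1: 40!=70
i=2: 68!=70
i=3: 58!=70
i=4: 79!=70
i=5: 70==70 found!

Found at 5, 6 comps


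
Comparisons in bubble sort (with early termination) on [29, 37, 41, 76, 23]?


Algorithm: bubble sort (with early termination)
Input: [29, 37, 41, 76, 23]
Sorted: [23, 29, 37, 41, 76]

10


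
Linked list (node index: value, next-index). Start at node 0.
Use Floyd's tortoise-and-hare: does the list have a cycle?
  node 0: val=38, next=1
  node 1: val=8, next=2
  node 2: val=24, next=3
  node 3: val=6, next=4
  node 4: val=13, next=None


Floyd's tortoise (slow, +1) and hare (fast, +2):
  init: slow=0, fast=0
  step 1: slow=1, fast=2
  step 2: slow=2, fast=4
  step 3: fast -> None, no cycle

Cycle: no


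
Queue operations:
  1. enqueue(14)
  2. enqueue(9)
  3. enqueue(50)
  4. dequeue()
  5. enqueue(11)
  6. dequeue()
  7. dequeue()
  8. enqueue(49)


enqueue(14) -> [14]
enqueue(9) -> [14, 9]
enqueue(50) -> [14, 9, 50]
dequeue()->14, [9, 50]
enqueue(11) -> [9, 50, 11]
dequeue()->9, [50, 11]
dequeue()->50, [11]
enqueue(49) -> [11, 49]

Final queue: [11, 49]


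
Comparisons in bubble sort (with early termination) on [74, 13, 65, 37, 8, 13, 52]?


Algorithm: bubble sort (with early termination)
Input: [74, 13, 65, 37, 8, 13, 52]
Sorted: [8, 13, 13, 37, 52, 65, 74]

20
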